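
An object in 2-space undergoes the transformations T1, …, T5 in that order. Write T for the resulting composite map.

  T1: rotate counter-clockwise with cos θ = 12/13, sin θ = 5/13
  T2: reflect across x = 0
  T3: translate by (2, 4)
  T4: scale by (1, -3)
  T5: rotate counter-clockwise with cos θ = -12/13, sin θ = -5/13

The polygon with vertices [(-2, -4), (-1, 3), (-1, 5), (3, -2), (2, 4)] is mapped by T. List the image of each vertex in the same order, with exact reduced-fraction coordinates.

T1 rotate counter-clockwise with cos θ = 12/13, sin θ = 5/13: (-2, -4) → (-4/13, -58/13); (-1, 3) → (-27/13, 31/13); (-1, 5) → (-37/13, 55/13); (3, -2) → (46/13, -9/13); (2, 4) → (4/13, 58/13)
T2 reflect across x = 0: (-4/13, -58/13) → (4/13, -58/13); (-27/13, 31/13) → (27/13, 31/13); (-37/13, 55/13) → (37/13, 55/13); (46/13, -9/13) → (-46/13, -9/13); (4/13, 58/13) → (-4/13, 58/13)
T3 translate by (2, 4): (4/13, -58/13) → (30/13, -6/13); (27/13, 31/13) → (53/13, 83/13); (37/13, 55/13) → (63/13, 107/13); (-46/13, -9/13) → (-20/13, 43/13); (-4/13, 58/13) → (22/13, 110/13)
T4 scale by (1, -3): (30/13, -6/13) → (30/13, 18/13); (53/13, 83/13) → (53/13, -249/13); (63/13, 107/13) → (63/13, -321/13); (-20/13, 43/13) → (-20/13, -129/13); (22/13, 110/13) → (22/13, -330/13)
T5 rotate counter-clockwise with cos θ = -12/13, sin θ = -5/13: (30/13, 18/13) → (-270/169, -366/169); (53/13, -249/13) → (-1881/169, 2723/169); (63/13, -321/13) → (-2361/169, 3537/169); (-20/13, -129/13) → (-405/169, 1648/169); (22/13, -330/13) → (-1914/169, 3850/169)

image vertices: (-270/169, -366/169), (-1881/169, 2723/169), (-2361/169, 3537/169), (-405/169, 1648/169), (-1914/169, 3850/169)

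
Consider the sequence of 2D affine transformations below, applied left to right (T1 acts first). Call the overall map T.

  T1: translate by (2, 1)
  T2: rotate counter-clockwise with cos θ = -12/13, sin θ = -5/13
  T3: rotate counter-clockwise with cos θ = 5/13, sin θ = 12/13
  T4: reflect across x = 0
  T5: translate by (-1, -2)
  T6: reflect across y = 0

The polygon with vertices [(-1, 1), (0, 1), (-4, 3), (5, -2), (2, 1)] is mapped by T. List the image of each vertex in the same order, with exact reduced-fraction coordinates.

T1 translate by (2, 1): (-1, 1) → (1, 2); (0, 1) → (2, 2); (-4, 3) → (-2, 4); (5, -2) → (7, -1); (2, 1) → (4, 2)
T2 rotate counter-clockwise with cos θ = -12/13, sin θ = -5/13: (1, 2) → (-2/13, -29/13); (2, 2) → (-14/13, -34/13); (-2, 4) → (44/13, -38/13); (7, -1) → (-89/13, -23/13); (4, 2) → (-38/13, -44/13)
T3 rotate counter-clockwise with cos θ = 5/13, sin θ = 12/13: (-2/13, -29/13) → (2, -1); (-14/13, -34/13) → (2, -2); (44/13, -38/13) → (4, 2); (-89/13, -23/13) → (-1, -7); (-38/13, -44/13) → (2, -4)
T4 reflect across x = 0: (2, -1) → (-2, -1); (2, -2) → (-2, -2); (4, 2) → (-4, 2); (-1, -7) → (1, -7); (2, -4) → (-2, -4)
T5 translate by (-1, -2): (-2, -1) → (-3, -3); (-2, -2) → (-3, -4); (-4, 2) → (-5, 0); (1, -7) → (0, -9); (-2, -4) → (-3, -6)
T6 reflect across y = 0: (-3, -3) → (-3, 3); (-3, -4) → (-3, 4); (-5, 0) → (-5, 0); (0, -9) → (0, 9); (-3, -6) → (-3, 6)

image vertices: (-3, 3), (-3, 4), (-5, 0), (0, 9), (-3, 6)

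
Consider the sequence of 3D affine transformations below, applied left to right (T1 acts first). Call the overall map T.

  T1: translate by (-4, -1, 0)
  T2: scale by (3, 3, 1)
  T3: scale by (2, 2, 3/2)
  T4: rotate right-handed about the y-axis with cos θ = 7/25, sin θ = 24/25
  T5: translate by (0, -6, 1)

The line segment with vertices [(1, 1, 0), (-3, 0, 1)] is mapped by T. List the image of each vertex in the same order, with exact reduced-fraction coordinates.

T1 translate by (-4, -1, 0): (1, 1, 0) → (-3, 0, 0); (-3, 0, 1) → (-7, -1, 1)
T2 scale by (3, 3, 1): (-3, 0, 0) → (-9, 0, 0); (-7, -1, 1) → (-21, -3, 1)
T3 scale by (2, 2, 3/2): (-9, 0, 0) → (-18, 0, 0); (-21, -3, 1) → (-42, -6, 3/2)
T4 rotate right-handed about the y-axis with cos θ = 7/25, sin θ = 24/25: (-18, 0, 0) → (-126/25, 0, 432/25); (-42, -6, 3/2) → (-258/25, -6, 2037/50)
T5 translate by (0, -6, 1): (-126/25, 0, 432/25) → (-126/25, -6, 457/25); (-258/25, -6, 2037/50) → (-258/25, -12, 2087/50)

image vertices: (-126/25, -6, 457/25), (-258/25, -12, 2087/50)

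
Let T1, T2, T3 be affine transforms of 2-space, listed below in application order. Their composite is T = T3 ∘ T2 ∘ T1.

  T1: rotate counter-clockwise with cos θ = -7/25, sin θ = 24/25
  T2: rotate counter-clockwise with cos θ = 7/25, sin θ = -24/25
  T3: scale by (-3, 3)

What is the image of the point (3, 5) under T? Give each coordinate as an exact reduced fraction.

T(p) = (297/625, 10929/625)

T1 rotate counter-clockwise with cos θ = -7/25, sin θ = 24/25: (3, 5) → (-141/25, 37/25)
T2 rotate counter-clockwise with cos θ = 7/25, sin θ = -24/25: (-141/25, 37/25) → (-99/625, 3643/625)
T3 scale by (-3, 3): (-99/625, 3643/625) → (297/625, 10929/625)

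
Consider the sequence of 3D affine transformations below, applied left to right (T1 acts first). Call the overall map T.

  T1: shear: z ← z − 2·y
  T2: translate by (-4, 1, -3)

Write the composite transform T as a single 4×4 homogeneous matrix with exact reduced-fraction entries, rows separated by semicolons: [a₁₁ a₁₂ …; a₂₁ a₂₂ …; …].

T = [1 0 0 -4; 0 1 0 1; 0 -2 1 -3; 0 0 0 1]

T1 = [1 0 0 0; 0 1 0 0; 0 -2 1 0; 0 0 0 1]
T2·T1 = [1 0 0 -4; 0 1 0 1; 0 -2 1 -3; 0 0 0 1]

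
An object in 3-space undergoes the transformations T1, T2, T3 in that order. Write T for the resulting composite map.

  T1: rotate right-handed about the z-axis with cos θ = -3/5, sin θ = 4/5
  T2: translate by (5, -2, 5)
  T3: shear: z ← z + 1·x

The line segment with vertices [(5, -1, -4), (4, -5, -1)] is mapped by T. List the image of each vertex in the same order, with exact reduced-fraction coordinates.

image vertices: (14/5, 13/5, 19/5), (33/5, 21/5, 53/5)

T1 rotate right-handed about the z-axis with cos θ = -3/5, sin θ = 4/5: (5, -1, -4) → (-11/5, 23/5, -4); (4, -5, -1) → (8/5, 31/5, -1)
T2 translate by (5, -2, 5): (-11/5, 23/5, -4) → (14/5, 13/5, 1); (8/5, 31/5, -1) → (33/5, 21/5, 4)
T3 shear: z ← z + 1·x: (14/5, 13/5, 1) → (14/5, 13/5, 19/5); (33/5, 21/5, 4) → (33/5, 21/5, 53/5)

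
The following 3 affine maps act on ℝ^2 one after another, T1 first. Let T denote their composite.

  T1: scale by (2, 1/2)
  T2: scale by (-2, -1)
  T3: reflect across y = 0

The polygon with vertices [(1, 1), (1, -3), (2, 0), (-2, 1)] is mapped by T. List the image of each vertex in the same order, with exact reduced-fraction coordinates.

image vertices: (-4, 1/2), (-4, -3/2), (-8, 0), (8, 1/2)

T1 scale by (2, 1/2): (1, 1) → (2, 1/2); (1, -3) → (2, -3/2); (2, 0) → (4, 0); (-2, 1) → (-4, 1/2)
T2 scale by (-2, -1): (2, 1/2) → (-4, -1/2); (2, -3/2) → (-4, 3/2); (4, 0) → (-8, 0); (-4, 1/2) → (8, -1/2)
T3 reflect across y = 0: (-4, -1/2) → (-4, 1/2); (-4, 3/2) → (-4, -3/2); (-8, 0) → (-8, 0); (8, -1/2) → (8, 1/2)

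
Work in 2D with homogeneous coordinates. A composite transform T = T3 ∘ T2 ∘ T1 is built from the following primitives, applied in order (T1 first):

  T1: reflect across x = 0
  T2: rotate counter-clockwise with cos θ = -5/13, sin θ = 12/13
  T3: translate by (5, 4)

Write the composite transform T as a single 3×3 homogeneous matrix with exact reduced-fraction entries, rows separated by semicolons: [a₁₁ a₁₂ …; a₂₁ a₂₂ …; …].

T = [5/13 -12/13 5; -12/13 -5/13 4; 0 0 1]

T1 = [-1 0 0; 0 1 0; 0 0 1]
T2·T1 = [5/13 -12/13 0; -12/13 -5/13 0; 0 0 1]
T3·…·T1 = [5/13 -12/13 5; -12/13 -5/13 4; 0 0 1]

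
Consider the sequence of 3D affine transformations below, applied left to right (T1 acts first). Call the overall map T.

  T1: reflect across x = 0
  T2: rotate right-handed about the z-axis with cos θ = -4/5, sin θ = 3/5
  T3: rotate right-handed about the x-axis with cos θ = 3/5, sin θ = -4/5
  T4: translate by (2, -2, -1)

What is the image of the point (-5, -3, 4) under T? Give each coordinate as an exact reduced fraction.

T(p) = (-1/5, 111/25, -73/25)

T1 reflect across x = 0: (-5, -3, 4) → (5, -3, 4)
T2 rotate right-handed about the z-axis with cos θ = -4/5, sin θ = 3/5: (5, -3, 4) → (-11/5, 27/5, 4)
T3 rotate right-handed about the x-axis with cos θ = 3/5, sin θ = -4/5: (-11/5, 27/5, 4) → (-11/5, 161/25, -48/25)
T4 translate by (2, -2, -1): (-11/5, 161/25, -48/25) → (-1/5, 111/25, -73/25)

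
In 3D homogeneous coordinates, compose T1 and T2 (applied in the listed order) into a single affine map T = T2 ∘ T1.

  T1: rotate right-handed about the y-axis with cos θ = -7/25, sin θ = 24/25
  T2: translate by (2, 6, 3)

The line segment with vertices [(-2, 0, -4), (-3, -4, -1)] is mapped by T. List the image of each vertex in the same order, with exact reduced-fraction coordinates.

image vertices: (-32/25, 6, 151/25), (47/25, 2, 154/25)

T1 rotate right-handed about the y-axis with cos θ = -7/25, sin θ = 24/25: (-2, 0, -4) → (-82/25, 0, 76/25); (-3, -4, -1) → (-3/25, -4, 79/25)
T2 translate by (2, 6, 3): (-82/25, 0, 76/25) → (-32/25, 6, 151/25); (-3/25, -4, 79/25) → (47/25, 2, 154/25)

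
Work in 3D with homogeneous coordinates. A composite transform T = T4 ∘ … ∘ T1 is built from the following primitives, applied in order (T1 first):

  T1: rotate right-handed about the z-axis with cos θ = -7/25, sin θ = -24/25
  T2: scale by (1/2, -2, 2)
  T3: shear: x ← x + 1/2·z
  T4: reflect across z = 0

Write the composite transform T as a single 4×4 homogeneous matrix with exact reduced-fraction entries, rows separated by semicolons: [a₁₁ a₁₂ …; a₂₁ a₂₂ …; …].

T = [-7/50 12/25 1 0; 48/25 14/25 0 0; 0 0 -2 0; 0 0 0 1]

T1 = [-7/25 24/25 0 0; -24/25 -7/25 0 0; 0 0 1 0; 0 0 0 1]
T2·T1 = [-7/50 12/25 0 0; 48/25 14/25 0 0; 0 0 2 0; 0 0 0 1]
T3·…·T1 = [-7/50 12/25 1 0; 48/25 14/25 0 0; 0 0 2 0; 0 0 0 1]
T4·…·T1 = [-7/50 12/25 1 0; 48/25 14/25 0 0; 0 0 -2 0; 0 0 0 1]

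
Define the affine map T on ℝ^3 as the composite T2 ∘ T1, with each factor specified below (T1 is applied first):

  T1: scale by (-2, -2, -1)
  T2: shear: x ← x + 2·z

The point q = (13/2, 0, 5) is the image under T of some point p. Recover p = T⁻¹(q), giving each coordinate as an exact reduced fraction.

T1 = [-2 0 0 0; 0 -2 0 0; 0 0 -1 0; 0 0 0 1]
T2·T1 = [-2 0 -2 0; 0 -2 0 0; 0 0 -1 0; 0 0 0 1]
det M = -4; M⁻¹ = [-1/2 0 1 0; 0 -1/2 0 0; 0 0 -1 0; 0 0 0 1]
M⁻¹ · (13/2, 0, 5)ᵀ = (7/4, 0, -5)ᵀ

p = (7/4, 0, -5)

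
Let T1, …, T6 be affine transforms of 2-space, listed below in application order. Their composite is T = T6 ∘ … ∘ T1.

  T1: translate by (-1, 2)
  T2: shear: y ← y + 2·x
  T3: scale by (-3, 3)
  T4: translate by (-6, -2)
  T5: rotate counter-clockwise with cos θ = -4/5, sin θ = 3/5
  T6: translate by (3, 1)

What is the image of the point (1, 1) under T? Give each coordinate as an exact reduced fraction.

T(p) = (18/5, -41/5)

T1 translate by (-1, 2): (1, 1) → (0, 3)
T2 shear: y ← y + 2·x: (0, 3) → (0, 3)
T3 scale by (-3, 3): (0, 3) → (0, 9)
T4 translate by (-6, -2): (0, 9) → (-6, 7)
T5 rotate counter-clockwise with cos θ = -4/5, sin θ = 3/5: (-6, 7) → (3/5, -46/5)
T6 translate by (3, 1): (3/5, -46/5) → (18/5, -41/5)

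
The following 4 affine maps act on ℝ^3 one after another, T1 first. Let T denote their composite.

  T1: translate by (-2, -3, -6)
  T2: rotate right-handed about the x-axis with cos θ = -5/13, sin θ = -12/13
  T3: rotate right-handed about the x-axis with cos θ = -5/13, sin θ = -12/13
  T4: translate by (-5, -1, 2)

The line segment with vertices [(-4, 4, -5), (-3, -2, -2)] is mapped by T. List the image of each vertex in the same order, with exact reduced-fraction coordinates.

image vertices: (-11, 1032/169, 1767/169), (-10, 1386/169, 690/169)

T1 translate by (-2, -3, -6): (-4, 4, -5) → (-6, 1, -11); (-3, -2, -2) → (-5, -5, -8)
T2 rotate right-handed about the x-axis with cos θ = -5/13, sin θ = -12/13: (-6, 1, -11) → (-6, -137/13, 43/13); (-5, -5, -8) → (-5, -71/13, 100/13)
T3 rotate right-handed about the x-axis with cos θ = -5/13, sin θ = -12/13: (-6, -137/13, 43/13) → (-6, 1201/169, 1429/169); (-5, -71/13, 100/13) → (-5, 1555/169, 352/169)
T4 translate by (-5, -1, 2): (-6, 1201/169, 1429/169) → (-11, 1032/169, 1767/169); (-5, 1555/169, 352/169) → (-10, 1386/169, 690/169)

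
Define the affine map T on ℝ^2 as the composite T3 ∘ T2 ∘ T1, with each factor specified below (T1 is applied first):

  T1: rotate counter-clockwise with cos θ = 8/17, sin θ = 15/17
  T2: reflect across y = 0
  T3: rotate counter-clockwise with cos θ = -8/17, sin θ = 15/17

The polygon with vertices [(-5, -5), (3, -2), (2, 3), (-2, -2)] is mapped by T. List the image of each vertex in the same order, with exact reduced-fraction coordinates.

image vertices: (-2005/289, -395/289), (3/289, 1042/289), (1042/289, -3/289), (-802/289, -158/289)

T1 rotate counter-clockwise with cos θ = 8/17, sin θ = 15/17: (-5, -5) → (35/17, -115/17); (3, -2) → (54/17, 29/17); (2, 3) → (-29/17, 54/17); (-2, -2) → (14/17, -46/17)
T2 reflect across y = 0: (35/17, -115/17) → (35/17, 115/17); (54/17, 29/17) → (54/17, -29/17); (-29/17, 54/17) → (-29/17, -54/17); (14/17, -46/17) → (14/17, 46/17)
T3 rotate counter-clockwise with cos θ = -8/17, sin θ = 15/17: (35/17, 115/17) → (-2005/289, -395/289); (54/17, -29/17) → (3/289, 1042/289); (-29/17, -54/17) → (1042/289, -3/289); (14/17, 46/17) → (-802/289, -158/289)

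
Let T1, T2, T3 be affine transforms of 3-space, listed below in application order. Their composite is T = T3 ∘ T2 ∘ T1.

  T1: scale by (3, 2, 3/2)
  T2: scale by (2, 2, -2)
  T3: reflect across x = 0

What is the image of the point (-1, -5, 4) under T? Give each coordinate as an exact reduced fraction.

T(p) = (6, -20, -12)

T1 scale by (3, 2, 3/2): (-1, -5, 4) → (-3, -10, 6)
T2 scale by (2, 2, -2): (-3, -10, 6) → (-6, -20, -12)
T3 reflect across x = 0: (-6, -20, -12) → (6, -20, -12)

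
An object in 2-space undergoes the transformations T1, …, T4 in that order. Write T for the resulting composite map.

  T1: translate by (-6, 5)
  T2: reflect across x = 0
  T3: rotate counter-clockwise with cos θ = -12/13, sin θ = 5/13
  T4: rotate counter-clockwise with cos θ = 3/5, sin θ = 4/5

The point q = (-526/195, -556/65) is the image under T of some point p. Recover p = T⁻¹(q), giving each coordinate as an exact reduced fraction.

T1 = [1 0 -6; 0 1 5; 0 0 1]
T2·T1 = [-1 0 6; 0 1 5; 0 0 1]
T3·…·T1 = [12/13 -5/13 -97/13; -5/13 -12/13 -30/13; 0 0 1]
T4·…·T1 = [56/65 33/65 -171/65; 33/65 -56/65 -478/65; 0 0 1]
det M = -1; M⁻¹ = [56/65 33/65 6; 33/65 -56/65 -5; 0 0 1]
M⁻¹ · (-526/195, -556/65)ᵀ = (-2/3, 1)ᵀ

p = (-2/3, 1)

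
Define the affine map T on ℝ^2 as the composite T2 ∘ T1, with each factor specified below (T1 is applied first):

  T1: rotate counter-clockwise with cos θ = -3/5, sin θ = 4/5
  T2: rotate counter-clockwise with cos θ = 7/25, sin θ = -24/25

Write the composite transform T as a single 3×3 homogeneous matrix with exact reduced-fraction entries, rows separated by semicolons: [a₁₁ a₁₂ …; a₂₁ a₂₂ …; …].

T1 = [-3/5 -4/5 0; 4/5 -3/5 0; 0 0 1]
T2·T1 = [3/5 -4/5 0; 4/5 3/5 0; 0 0 1]

T = [3/5 -4/5 0; 4/5 3/5 0; 0 0 1]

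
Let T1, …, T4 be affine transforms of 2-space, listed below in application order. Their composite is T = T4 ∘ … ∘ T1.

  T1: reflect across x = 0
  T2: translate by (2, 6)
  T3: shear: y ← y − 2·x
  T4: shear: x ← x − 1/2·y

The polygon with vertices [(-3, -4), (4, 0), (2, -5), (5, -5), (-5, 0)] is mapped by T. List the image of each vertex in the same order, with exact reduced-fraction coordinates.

image vertices: (9, -8), (-7, 10), (-1/2, 1), (-13/2, 7), (11, -8)

T1 reflect across x = 0: (-3, -4) → (3, -4); (4, 0) → (-4, 0); (2, -5) → (-2, -5); (5, -5) → (-5, -5); (-5, 0) → (5, 0)
T2 translate by (2, 6): (3, -4) → (5, 2); (-4, 0) → (-2, 6); (-2, -5) → (0, 1); (-5, -5) → (-3, 1); (5, 0) → (7, 6)
T3 shear: y ← y − 2·x: (5, 2) → (5, -8); (-2, 6) → (-2, 10); (0, 1) → (0, 1); (-3, 1) → (-3, 7); (7, 6) → (7, -8)
T4 shear: x ← x − 1/2·y: (5, -8) → (9, -8); (-2, 10) → (-7, 10); (0, 1) → (-1/2, 1); (-3, 7) → (-13/2, 7); (7, -8) → (11, -8)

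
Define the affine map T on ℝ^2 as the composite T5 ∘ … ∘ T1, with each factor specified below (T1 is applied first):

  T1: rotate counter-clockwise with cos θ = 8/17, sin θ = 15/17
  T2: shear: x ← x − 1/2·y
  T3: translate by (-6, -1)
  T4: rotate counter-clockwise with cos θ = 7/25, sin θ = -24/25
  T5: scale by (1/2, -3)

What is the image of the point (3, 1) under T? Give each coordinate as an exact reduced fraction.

T1 rotate counter-clockwise with cos θ = 8/17, sin θ = 15/17: (3, 1) → (9/17, 53/17)
T2 shear: x ← x − 1/2·y: (9/17, 53/17) → (-35/34, 53/17)
T3 translate by (-6, -1): (-35/34, 53/17) → (-239/34, 36/17)
T4 rotate counter-clockwise with cos θ = 7/25, sin θ = -24/25: (-239/34, 36/17) → (11/170, 624/85)
T5 scale by (1/2, -3): (11/170, 624/85) → (11/340, -1872/85)

T(p) = (11/340, -1872/85)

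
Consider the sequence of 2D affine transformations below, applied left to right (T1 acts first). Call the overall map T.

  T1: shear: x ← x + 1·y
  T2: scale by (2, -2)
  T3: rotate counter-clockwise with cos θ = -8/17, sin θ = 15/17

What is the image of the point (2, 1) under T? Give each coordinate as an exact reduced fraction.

T1 shear: x ← x + 1·y: (2, 1) → (3, 1)
T2 scale by (2, -2): (3, 1) → (6, -2)
T3 rotate counter-clockwise with cos θ = -8/17, sin θ = 15/17: (6, -2) → (-18/17, 106/17)

T(p) = (-18/17, 106/17)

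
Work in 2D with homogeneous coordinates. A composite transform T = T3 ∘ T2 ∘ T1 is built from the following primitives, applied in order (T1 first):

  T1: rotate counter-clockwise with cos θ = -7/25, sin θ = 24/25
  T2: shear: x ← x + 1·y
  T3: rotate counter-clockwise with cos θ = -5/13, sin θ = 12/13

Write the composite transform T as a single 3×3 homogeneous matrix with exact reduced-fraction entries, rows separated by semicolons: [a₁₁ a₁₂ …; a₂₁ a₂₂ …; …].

T = [-373/325 239/325 0; 84/325 -337/325 0; 0 0 1]

T1 = [-7/25 -24/25 0; 24/25 -7/25 0; 0 0 1]
T2·T1 = [17/25 -31/25 0; 24/25 -7/25 0; 0 0 1]
T3·…·T1 = [-373/325 239/325 0; 84/325 -337/325 0; 0 0 1]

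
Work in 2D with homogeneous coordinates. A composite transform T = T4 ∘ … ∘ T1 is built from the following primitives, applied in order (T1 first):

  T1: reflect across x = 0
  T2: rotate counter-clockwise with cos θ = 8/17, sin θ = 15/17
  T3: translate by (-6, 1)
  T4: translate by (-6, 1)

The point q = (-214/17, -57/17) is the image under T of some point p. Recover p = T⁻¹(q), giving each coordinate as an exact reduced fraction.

T1 = [-1 0 0; 0 1 0; 0 0 1]
T2·T1 = [-8/17 -15/17 0; -15/17 8/17 0; 0 0 1]
T3·…·T1 = [-8/17 -15/17 -6; -15/17 8/17 1; 0 0 1]
T4·…·T1 = [-8/17 -15/17 -12; -15/17 8/17 2; 0 0 1]
det M = -1; M⁻¹ = [-8/17 -15/17 -66/17; -15/17 8/17 -196/17; 0 0 1]
M⁻¹ · (-214/17, -57/17)ᵀ = (5, -2)ᵀ

p = (5, -2)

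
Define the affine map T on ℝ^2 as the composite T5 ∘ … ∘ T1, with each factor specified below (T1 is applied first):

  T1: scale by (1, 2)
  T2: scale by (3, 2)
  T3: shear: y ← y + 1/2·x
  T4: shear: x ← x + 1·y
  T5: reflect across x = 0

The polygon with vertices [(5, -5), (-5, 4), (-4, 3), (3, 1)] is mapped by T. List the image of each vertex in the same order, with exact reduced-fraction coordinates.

T1 scale by (1, 2): (5, -5) → (5, -10); (-5, 4) → (-5, 8); (-4, 3) → (-4, 6); (3, 1) → (3, 2)
T2 scale by (3, 2): (5, -10) → (15, -20); (-5, 8) → (-15, 16); (-4, 6) → (-12, 12); (3, 2) → (9, 4)
T3 shear: y ← y + 1/2·x: (15, -20) → (15, -25/2); (-15, 16) → (-15, 17/2); (-12, 12) → (-12, 6); (9, 4) → (9, 17/2)
T4 shear: x ← x + 1·y: (15, -25/2) → (5/2, -25/2); (-15, 17/2) → (-13/2, 17/2); (-12, 6) → (-6, 6); (9, 17/2) → (35/2, 17/2)
T5 reflect across x = 0: (5/2, -25/2) → (-5/2, -25/2); (-13/2, 17/2) → (13/2, 17/2); (-6, 6) → (6, 6); (35/2, 17/2) → (-35/2, 17/2)

image vertices: (-5/2, -25/2), (13/2, 17/2), (6, 6), (-35/2, 17/2)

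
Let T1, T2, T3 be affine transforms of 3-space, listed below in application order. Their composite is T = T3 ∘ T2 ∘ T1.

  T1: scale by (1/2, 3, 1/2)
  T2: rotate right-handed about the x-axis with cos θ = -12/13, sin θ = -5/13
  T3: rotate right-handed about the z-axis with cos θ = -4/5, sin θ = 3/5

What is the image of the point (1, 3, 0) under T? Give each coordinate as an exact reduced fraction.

T1 scale by (1/2, 3, 1/2): (1, 3, 0) → (1/2, 9, 0)
T2 rotate right-handed about the x-axis with cos θ = -12/13, sin θ = -5/13: (1/2, 9, 0) → (1/2, -108/13, -45/13)
T3 rotate right-handed about the z-axis with cos θ = -4/5, sin θ = 3/5: (1/2, -108/13, -45/13) → (298/65, 903/130, -45/13)

T(p) = (298/65, 903/130, -45/13)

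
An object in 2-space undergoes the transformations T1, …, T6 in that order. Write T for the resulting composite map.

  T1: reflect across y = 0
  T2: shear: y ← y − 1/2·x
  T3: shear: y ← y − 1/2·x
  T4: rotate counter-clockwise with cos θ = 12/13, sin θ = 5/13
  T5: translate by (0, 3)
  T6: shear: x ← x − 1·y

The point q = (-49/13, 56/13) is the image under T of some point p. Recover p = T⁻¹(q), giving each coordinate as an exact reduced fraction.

p = (1, -2)

T1 = [1 0 0; 0 -1 0; 0 0 1]
T2·T1 = [1 0 0; -1/2 -1 0; 0 0 1]
T3·…·T1 = [1 0 0; -1 -1 0; 0 0 1]
T4·…·T1 = [17/13 5/13 0; -7/13 -12/13 0; 0 0 1]
T5·…·T1 = [17/13 5/13 0; -7/13 -12/13 3; 0 0 1]
T6·…·T1 = [24/13 17/13 -3; -7/13 -12/13 3; 0 0 1]
det M = -1; M⁻¹ = [12/13 17/13 -15/13; -7/13 -24/13 51/13; 0 0 1]
M⁻¹ · (-49/13, 56/13)ᵀ = (1, -2)ᵀ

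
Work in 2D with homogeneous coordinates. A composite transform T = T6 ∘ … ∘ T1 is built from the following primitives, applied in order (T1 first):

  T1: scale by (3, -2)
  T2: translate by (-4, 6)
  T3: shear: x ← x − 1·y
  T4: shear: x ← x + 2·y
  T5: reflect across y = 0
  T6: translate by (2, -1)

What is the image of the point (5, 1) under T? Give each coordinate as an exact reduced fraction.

T1 scale by (3, -2): (5, 1) → (15, -2)
T2 translate by (-4, 6): (15, -2) → (11, 4)
T3 shear: x ← x − 1·y: (11, 4) → (7, 4)
T4 shear: x ← x + 2·y: (7, 4) → (15, 4)
T5 reflect across y = 0: (15, 4) → (15, -4)
T6 translate by (2, -1): (15, -4) → (17, -5)

T(p) = (17, -5)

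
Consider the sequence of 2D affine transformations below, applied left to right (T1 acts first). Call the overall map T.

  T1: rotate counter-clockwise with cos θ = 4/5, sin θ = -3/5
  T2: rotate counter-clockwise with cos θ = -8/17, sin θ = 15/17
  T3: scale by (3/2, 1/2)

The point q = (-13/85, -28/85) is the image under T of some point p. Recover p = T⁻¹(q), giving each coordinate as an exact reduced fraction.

p = (-2/3, 0)

T1 = [4/5 3/5 0; -3/5 4/5 0; 0 0 1]
T2·T1 = [13/85 -84/85 0; 84/85 13/85 0; 0 0 1]
T3·…·T1 = [39/170 -126/85 0; 42/85 13/170 0; 0 0 1]
det M = 3/4; M⁻¹ = [26/255 168/85 0; -56/85 26/85 0; 0 0 1]
M⁻¹ · (-13/85, -28/85)ᵀ = (-2/3, 0)ᵀ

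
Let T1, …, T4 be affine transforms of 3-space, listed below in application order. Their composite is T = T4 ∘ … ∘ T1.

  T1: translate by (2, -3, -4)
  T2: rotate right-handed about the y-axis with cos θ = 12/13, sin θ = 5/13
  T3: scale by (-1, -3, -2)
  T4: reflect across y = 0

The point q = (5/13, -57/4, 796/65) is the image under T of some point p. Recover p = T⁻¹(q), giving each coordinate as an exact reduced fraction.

p = (0, -7/4, -9/5)

T1 = [1 0 0 2; 0 1 0 -3; 0 0 1 -4; 0 0 0 1]
T2·T1 = [12/13 0 5/13 4/13; 0 1 0 -3; -5/13 0 12/13 -58/13; 0 0 0 1]
T3·…·T1 = [-12/13 0 -5/13 -4/13; 0 -3 0 9; 10/13 0 -24/13 116/13; 0 0 0 1]
T4·…·T1 = [-12/13 0 -5/13 -4/13; 0 3 0 -9; 10/13 0 -24/13 116/13; 0 0 0 1]
det M = 6; M⁻¹ = [-12/13 0 5/26 -2; 0 1/3 0 3; -5/13 0 -6/13 4; 0 0 0 1]
M⁻¹ · (5/13, -57/4, 796/65)ᵀ = (0, -7/4, -9/5)ᵀ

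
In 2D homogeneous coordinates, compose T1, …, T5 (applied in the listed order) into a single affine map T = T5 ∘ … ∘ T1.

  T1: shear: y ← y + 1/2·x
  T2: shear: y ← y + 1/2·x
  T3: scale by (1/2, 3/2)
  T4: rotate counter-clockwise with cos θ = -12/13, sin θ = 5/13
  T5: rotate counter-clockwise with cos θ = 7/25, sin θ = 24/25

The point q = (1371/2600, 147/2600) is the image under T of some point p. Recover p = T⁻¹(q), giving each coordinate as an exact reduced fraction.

p = (-3/4, 1)

T1 = [1 0 0; 1/2 1 0; 0 0 1]
T2·T1 = [1 0 0; 1 1 0; 0 0 1]
T3·…·T1 = [1/2 0 0; 3/2 3/2 0; 0 0 1]
T4·…·T1 = [-27/26 -15/26 0; -31/26 -18/13 0; 0 0 1]
T5·…·T1 = [111/130 759/650 0; -173/130 -306/325 0; 0 0 1]
det M = 3/4; M⁻¹ = [-408/325 -506/325 0; 346/195 74/65 0; 0 0 1]
M⁻¹ · (1371/2600, 147/2600)ᵀ = (-3/4, 1)ᵀ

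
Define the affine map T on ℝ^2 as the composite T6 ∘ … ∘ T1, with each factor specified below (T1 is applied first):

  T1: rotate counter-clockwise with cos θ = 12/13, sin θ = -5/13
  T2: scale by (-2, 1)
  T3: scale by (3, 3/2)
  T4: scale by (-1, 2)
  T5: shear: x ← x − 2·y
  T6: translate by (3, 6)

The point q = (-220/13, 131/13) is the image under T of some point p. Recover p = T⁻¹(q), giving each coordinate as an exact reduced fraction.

T1 = [12/13 5/13 0; -5/13 12/13 0; 0 0 1]
T2·T1 = [-24/13 -10/13 0; -5/13 12/13 0; 0 0 1]
T3·…·T1 = [-72/13 -30/13 0; -15/26 18/13 0; 0 0 1]
T4·…·T1 = [72/13 30/13 0; -15/13 36/13 0; 0 0 1]
T5·…·T1 = [102/13 -42/13 0; -15/13 36/13 0; 0 0 1]
T6·…·T1 = [102/13 -42/13 3; -15/13 36/13 6; 0 0 1]
det M = 18; M⁻¹ = [2/13 7/39 -20/13; 5/78 17/39 -73/26; 0 0 1]
M⁻¹ · (-220/13, 131/13)ᵀ = (-7/3, 1/2)ᵀ

p = (-7/3, 1/2)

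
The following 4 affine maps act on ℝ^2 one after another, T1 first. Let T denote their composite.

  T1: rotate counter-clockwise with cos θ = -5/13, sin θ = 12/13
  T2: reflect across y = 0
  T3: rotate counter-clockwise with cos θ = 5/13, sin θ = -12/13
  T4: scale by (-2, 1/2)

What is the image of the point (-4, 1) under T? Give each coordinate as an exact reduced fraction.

T1 rotate counter-clockwise with cos θ = -5/13, sin θ = 12/13: (-4, 1) → (8/13, -53/13)
T2 reflect across y = 0: (8/13, -53/13) → (8/13, 53/13)
T3 rotate counter-clockwise with cos θ = 5/13, sin θ = -12/13: (8/13, 53/13) → (4, 1)
T4 scale by (-2, 1/2): (4, 1) → (-8, 1/2)

T(p) = (-8, 1/2)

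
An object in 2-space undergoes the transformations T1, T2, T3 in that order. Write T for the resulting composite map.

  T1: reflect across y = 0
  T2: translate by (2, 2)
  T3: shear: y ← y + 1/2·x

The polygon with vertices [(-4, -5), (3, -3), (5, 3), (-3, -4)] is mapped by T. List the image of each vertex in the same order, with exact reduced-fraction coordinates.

image vertices: (-2, 6), (5, 15/2), (7, 5/2), (-1, 11/2)

T1 reflect across y = 0: (-4, -5) → (-4, 5); (3, -3) → (3, 3); (5, 3) → (5, -3); (-3, -4) → (-3, 4)
T2 translate by (2, 2): (-4, 5) → (-2, 7); (3, 3) → (5, 5); (5, -3) → (7, -1); (-3, 4) → (-1, 6)
T3 shear: y ← y + 1/2·x: (-2, 7) → (-2, 6); (5, 5) → (5, 15/2); (7, -1) → (7, 5/2); (-1, 6) → (-1, 11/2)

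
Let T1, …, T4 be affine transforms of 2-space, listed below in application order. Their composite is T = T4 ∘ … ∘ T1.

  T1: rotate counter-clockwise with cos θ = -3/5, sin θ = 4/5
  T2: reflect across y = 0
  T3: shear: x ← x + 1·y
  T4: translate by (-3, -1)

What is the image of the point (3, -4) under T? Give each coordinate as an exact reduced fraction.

T1 rotate counter-clockwise with cos θ = -3/5, sin θ = 4/5: (3, -4) → (7/5, 24/5)
T2 reflect across y = 0: (7/5, 24/5) → (7/5, -24/5)
T3 shear: x ← x + 1·y: (7/5, -24/5) → (-17/5, -24/5)
T4 translate by (-3, -1): (-17/5, -24/5) → (-32/5, -29/5)

T(p) = (-32/5, -29/5)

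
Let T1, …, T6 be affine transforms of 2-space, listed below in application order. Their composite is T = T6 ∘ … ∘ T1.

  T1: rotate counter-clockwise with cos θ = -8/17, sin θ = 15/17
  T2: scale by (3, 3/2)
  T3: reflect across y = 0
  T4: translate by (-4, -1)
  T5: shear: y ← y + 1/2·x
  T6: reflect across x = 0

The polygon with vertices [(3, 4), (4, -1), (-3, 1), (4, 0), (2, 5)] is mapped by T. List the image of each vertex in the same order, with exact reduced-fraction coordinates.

image vertices: (320/17, -393/34), (7, -21/2), (41/17, 42/17), (164/17, -189/17), (341/17, -345/34)

T1 rotate counter-clockwise with cos θ = -8/17, sin θ = 15/17: (3, 4) → (-84/17, 13/17); (4, -1) → (-1, 4); (-3, 1) → (9/17, -53/17); (4, 0) → (-32/17, 60/17); (2, 5) → (-91/17, -10/17)
T2 scale by (3, 3/2): (-84/17, 13/17) → (-252/17, 39/34); (-1, 4) → (-3, 6); (9/17, -53/17) → (27/17, -159/34); (-32/17, 60/17) → (-96/17, 90/17); (-91/17, -10/17) → (-273/17, -15/17)
T3 reflect across y = 0: (-252/17, 39/34) → (-252/17, -39/34); (-3, 6) → (-3, -6); (27/17, -159/34) → (27/17, 159/34); (-96/17, 90/17) → (-96/17, -90/17); (-273/17, -15/17) → (-273/17, 15/17)
T4 translate by (-4, -1): (-252/17, -39/34) → (-320/17, -73/34); (-3, -6) → (-7, -7); (27/17, 159/34) → (-41/17, 125/34); (-96/17, -90/17) → (-164/17, -107/17); (-273/17, 15/17) → (-341/17, -2/17)
T5 shear: y ← y + 1/2·x: (-320/17, -73/34) → (-320/17, -393/34); (-7, -7) → (-7, -21/2); (-41/17, 125/34) → (-41/17, 42/17); (-164/17, -107/17) → (-164/17, -189/17); (-341/17, -2/17) → (-341/17, -345/34)
T6 reflect across x = 0: (-320/17, -393/34) → (320/17, -393/34); (-7, -21/2) → (7, -21/2); (-41/17, 42/17) → (41/17, 42/17); (-164/17, -189/17) → (164/17, -189/17); (-341/17, -345/34) → (341/17, -345/34)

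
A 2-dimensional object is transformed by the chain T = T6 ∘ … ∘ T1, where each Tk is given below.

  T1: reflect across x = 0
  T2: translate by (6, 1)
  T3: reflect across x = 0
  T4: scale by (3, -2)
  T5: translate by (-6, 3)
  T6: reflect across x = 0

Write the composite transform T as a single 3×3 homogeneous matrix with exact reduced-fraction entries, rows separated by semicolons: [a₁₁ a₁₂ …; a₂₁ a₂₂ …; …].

T1 = [-1 0 0; 0 1 0; 0 0 1]
T2·T1 = [-1 0 6; 0 1 1; 0 0 1]
T3·…·T1 = [1 0 -6; 0 1 1; 0 0 1]
T4·…·T1 = [3 0 -18; 0 -2 -2; 0 0 1]
T5·…·T1 = [3 0 -24; 0 -2 1; 0 0 1]
T6·…·T1 = [-3 0 24; 0 -2 1; 0 0 1]

T = [-3 0 24; 0 -2 1; 0 0 1]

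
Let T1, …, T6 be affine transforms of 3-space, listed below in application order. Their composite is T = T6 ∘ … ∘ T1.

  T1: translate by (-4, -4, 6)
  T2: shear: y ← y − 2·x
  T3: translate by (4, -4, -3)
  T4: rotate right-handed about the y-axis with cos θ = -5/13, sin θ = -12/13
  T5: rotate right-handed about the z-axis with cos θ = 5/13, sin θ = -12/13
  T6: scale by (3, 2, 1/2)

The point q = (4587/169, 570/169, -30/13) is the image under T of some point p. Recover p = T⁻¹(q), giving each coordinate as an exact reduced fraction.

p = (-5, -1, -3)

T1 = [1 0 0 -4; 0 1 0 -4; 0 0 1 6; 0 0 0 1]
T2·T1 = [1 0 0 -4; -2 1 0 4; 0 0 1 6; 0 0 0 1]
T3·…·T1 = [1 0 0 0; -2 1 0 0; 0 0 1 3; 0 0 0 1]
T4·…·T1 = [-5/13 0 -12/13 -36/13; -2 1 0 0; 12/13 0 -5/13 -15/13; 0 0 0 1]
T5·…·T1 = [-337/169 12/13 -60/169 -180/169; -70/169 5/13 144/169 432/169; 12/13 0 -5/13 -15/13; 0 0 0 1]
T6·…·T1 = [-1011/169 36/13 -180/169 -540/169; -140/169 10/13 288/169 864/169; 6/13 0 -5/26 -15/26; 0 0 0 1]
det M = 3; M⁻¹ = [-25/507 30/169 24/13 0; 106/507 185/338 48/13 0; -20/169 72/169 -10/13 -3; 0 0 0 1]
M⁻¹ · (4587/169, 570/169, -30/13)ᵀ = (-5, -1, -3)ᵀ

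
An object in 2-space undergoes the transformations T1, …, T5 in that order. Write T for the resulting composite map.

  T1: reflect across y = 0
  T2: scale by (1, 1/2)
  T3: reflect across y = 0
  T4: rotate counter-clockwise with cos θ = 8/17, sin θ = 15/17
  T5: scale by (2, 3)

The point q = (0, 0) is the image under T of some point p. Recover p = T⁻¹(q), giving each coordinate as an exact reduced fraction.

T1 = [1 0 0; 0 -1 0; 0 0 1]
T2·T1 = [1 0 0; 0 -1/2 0; 0 0 1]
T3·…·T1 = [1 0 0; 0 1/2 0; 0 0 1]
T4·…·T1 = [8/17 -15/34 0; 15/17 4/17 0; 0 0 1]
T5·…·T1 = [16/17 -15/17 0; 45/17 12/17 0; 0 0 1]
det M = 3; M⁻¹ = [4/17 5/17 0; -15/17 16/51 0; 0 0 1]
M⁻¹ · (0, 0)ᵀ = (0, 0)ᵀ

p = (0, 0)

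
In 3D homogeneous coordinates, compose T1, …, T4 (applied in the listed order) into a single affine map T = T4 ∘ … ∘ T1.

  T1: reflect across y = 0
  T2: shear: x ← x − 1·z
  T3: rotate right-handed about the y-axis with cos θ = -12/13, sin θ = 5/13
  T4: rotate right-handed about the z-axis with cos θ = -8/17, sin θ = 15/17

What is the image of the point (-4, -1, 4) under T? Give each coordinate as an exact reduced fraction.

T1 reflect across y = 0: (-4, -1, 4) → (-4, 1, 4)
T2 shear: x ← x − 1·z: (-4, 1, 4) → (-8, 1, 4)
T3 rotate right-handed about the y-axis with cos θ = -12/13, sin θ = 5/13: (-8, 1, 4) → (116/13, 1, -8/13)
T4 rotate right-handed about the z-axis with cos θ = -8/17, sin θ = 15/17: (116/13, 1, -8/13) → (-1123/221, 1636/221, -8/13)

T(p) = (-1123/221, 1636/221, -8/13)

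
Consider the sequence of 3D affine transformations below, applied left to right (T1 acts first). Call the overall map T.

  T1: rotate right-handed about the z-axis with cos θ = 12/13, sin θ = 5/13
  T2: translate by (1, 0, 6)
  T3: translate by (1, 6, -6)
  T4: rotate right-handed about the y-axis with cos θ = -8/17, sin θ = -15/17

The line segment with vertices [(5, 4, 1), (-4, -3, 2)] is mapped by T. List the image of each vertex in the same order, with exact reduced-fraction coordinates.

T1 rotate right-handed about the z-axis with cos θ = 12/13, sin θ = 5/13: (5, 4, 1) → (40/13, 73/13, 1); (-4, -3, 2) → (-33/13, -56/13, 2)
T2 translate by (1, 0, 6): (40/13, 73/13, 1) → (53/13, 73/13, 7); (-33/13, -56/13, 2) → (-20/13, -56/13, 8)
T3 translate by (1, 6, -6): (53/13, 73/13, 7) → (66/13, 151/13, 1); (-20/13, -56/13, 8) → (-7/13, 22/13, 2)
T4 rotate right-handed about the y-axis with cos θ = -8/17, sin θ = -15/17: (66/13, 151/13, 1) → (-723/221, 151/13, 886/221); (-7/13, 22/13, 2) → (-334/221, 22/13, -313/221)

image vertices: (-723/221, 151/13, 886/221), (-334/221, 22/13, -313/221)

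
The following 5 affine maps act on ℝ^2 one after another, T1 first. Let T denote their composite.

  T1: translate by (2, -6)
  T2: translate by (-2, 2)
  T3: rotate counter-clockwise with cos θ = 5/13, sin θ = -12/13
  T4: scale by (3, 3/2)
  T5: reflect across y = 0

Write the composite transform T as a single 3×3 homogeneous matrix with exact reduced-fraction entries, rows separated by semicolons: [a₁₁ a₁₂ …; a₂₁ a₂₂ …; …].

T = [15/13 36/13 -144/13; 18/13 -15/26 30/13; 0 0 1]

T1 = [1 0 2; 0 1 -6; 0 0 1]
T2·T1 = [1 0 0; 0 1 -4; 0 0 1]
T3·…·T1 = [5/13 12/13 -48/13; -12/13 5/13 -20/13; 0 0 1]
T4·…·T1 = [15/13 36/13 -144/13; -18/13 15/26 -30/13; 0 0 1]
T5·…·T1 = [15/13 36/13 -144/13; 18/13 -15/26 30/13; 0 0 1]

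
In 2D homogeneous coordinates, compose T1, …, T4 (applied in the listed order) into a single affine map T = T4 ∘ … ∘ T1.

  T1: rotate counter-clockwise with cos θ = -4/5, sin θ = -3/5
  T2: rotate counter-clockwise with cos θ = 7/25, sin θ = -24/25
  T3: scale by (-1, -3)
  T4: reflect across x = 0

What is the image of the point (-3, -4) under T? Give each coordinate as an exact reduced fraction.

T(p) = (24/5, -21/5)

T1 rotate counter-clockwise with cos θ = -4/5, sin θ = -3/5: (-3, -4) → (0, 5)
T2 rotate counter-clockwise with cos θ = 7/25, sin θ = -24/25: (0, 5) → (24/5, 7/5)
T3 scale by (-1, -3): (24/5, 7/5) → (-24/5, -21/5)
T4 reflect across x = 0: (-24/5, -21/5) → (24/5, -21/5)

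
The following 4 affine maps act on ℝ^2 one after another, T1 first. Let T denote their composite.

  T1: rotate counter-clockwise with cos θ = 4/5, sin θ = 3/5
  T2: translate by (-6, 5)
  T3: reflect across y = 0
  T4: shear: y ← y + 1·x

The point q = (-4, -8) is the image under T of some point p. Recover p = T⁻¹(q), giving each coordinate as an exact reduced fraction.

p = (1, -2)

T1 = [4/5 -3/5 0; 3/5 4/5 0; 0 0 1]
T2·T1 = [4/5 -3/5 -6; 3/5 4/5 5; 0 0 1]
T3·…·T1 = [4/5 -3/5 -6; -3/5 -4/5 -5; 0 0 1]
T4·…·T1 = [4/5 -3/5 -6; 1/5 -7/5 -11; 0 0 1]
det M = -1; M⁻¹ = [7/5 -3/5 9/5; 1/5 -4/5 -38/5; 0 0 1]
M⁻¹ · (-4, -8)ᵀ = (1, -2)ᵀ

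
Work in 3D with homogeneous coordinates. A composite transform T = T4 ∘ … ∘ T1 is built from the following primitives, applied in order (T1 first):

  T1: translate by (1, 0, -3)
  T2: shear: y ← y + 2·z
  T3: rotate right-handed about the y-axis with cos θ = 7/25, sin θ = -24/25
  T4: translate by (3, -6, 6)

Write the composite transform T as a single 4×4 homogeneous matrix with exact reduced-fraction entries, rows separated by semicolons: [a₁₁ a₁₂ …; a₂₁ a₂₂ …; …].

T = [7/25 0 -24/25 154/25; 0 1 2 -12; 24/25 0 7/25 153/25; 0 0 0 1]

T1 = [1 0 0 1; 0 1 0 0; 0 0 1 -3; 0 0 0 1]
T2·T1 = [1 0 0 1; 0 1 2 -6; 0 0 1 -3; 0 0 0 1]
T3·…·T1 = [7/25 0 -24/25 79/25; 0 1 2 -6; 24/25 0 7/25 3/25; 0 0 0 1]
T4·…·T1 = [7/25 0 -24/25 154/25; 0 1 2 -12; 24/25 0 7/25 153/25; 0 0 0 1]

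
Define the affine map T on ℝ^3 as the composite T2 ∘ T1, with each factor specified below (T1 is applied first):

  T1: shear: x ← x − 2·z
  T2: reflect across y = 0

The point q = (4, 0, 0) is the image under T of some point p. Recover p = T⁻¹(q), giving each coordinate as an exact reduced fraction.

p = (4, 0, 0)

T1 = [1 0 -2 0; 0 1 0 0; 0 0 1 0; 0 0 0 1]
T2·T1 = [1 0 -2 0; 0 -1 0 0; 0 0 1 0; 0 0 0 1]
det M = -1; M⁻¹ = [1 0 2 0; 0 -1 0 0; 0 0 1 0; 0 0 0 1]
M⁻¹ · (4, 0, 0)ᵀ = (4, 0, 0)ᵀ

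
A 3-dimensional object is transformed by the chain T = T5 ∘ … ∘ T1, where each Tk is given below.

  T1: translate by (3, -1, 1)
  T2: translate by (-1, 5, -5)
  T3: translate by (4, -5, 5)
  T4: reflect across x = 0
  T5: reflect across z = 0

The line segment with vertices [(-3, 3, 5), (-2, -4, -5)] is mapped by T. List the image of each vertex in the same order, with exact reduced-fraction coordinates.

image vertices: (-3, 2, -6), (-4, -5, 4)

T1 translate by (3, -1, 1): (-3, 3, 5) → (0, 2, 6); (-2, -4, -5) → (1, -5, -4)
T2 translate by (-1, 5, -5): (0, 2, 6) → (-1, 7, 1); (1, -5, -4) → (0, 0, -9)
T3 translate by (4, -5, 5): (-1, 7, 1) → (3, 2, 6); (0, 0, -9) → (4, -5, -4)
T4 reflect across x = 0: (3, 2, 6) → (-3, 2, 6); (4, -5, -4) → (-4, -5, -4)
T5 reflect across z = 0: (-3, 2, 6) → (-3, 2, -6); (-4, -5, -4) → (-4, -5, 4)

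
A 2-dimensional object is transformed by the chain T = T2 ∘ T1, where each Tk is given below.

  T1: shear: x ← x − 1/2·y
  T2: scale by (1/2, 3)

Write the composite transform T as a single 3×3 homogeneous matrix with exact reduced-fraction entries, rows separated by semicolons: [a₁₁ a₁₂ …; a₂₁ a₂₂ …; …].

T = [1/2 -1/4 0; 0 3 0; 0 0 1]

T1 = [1 -1/2 0; 0 1 0; 0 0 1]
T2·T1 = [1/2 -1/4 0; 0 3 0; 0 0 1]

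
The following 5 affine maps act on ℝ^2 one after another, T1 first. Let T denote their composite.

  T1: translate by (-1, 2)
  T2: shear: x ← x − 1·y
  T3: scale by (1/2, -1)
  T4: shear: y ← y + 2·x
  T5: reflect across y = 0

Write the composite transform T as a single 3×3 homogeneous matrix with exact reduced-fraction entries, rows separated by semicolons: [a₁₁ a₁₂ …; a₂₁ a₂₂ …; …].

T = [1/2 -1/2 -3/2; -1 2 5; 0 0 1]

T1 = [1 0 -1; 0 1 2; 0 0 1]
T2·T1 = [1 -1 -3; 0 1 2; 0 0 1]
T3·…·T1 = [1/2 -1/2 -3/2; 0 -1 -2; 0 0 1]
T4·…·T1 = [1/2 -1/2 -3/2; 1 -2 -5; 0 0 1]
T5·…·T1 = [1/2 -1/2 -3/2; -1 2 5; 0 0 1]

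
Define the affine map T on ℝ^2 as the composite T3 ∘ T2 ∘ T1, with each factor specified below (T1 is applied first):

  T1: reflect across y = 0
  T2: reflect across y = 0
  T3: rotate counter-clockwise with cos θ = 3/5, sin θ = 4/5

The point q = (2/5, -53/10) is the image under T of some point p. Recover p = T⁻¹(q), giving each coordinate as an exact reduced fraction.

p = (-4, -7/2)

T1 = [1 0 0; 0 -1 0; 0 0 1]
T2·T1 = [1 0 0; 0 1 0; 0 0 1]
T3·…·T1 = [3/5 -4/5 0; 4/5 3/5 0; 0 0 1]
det M = 1; M⁻¹ = [3/5 4/5 0; -4/5 3/5 0; 0 0 1]
M⁻¹ · (2/5, -53/10)ᵀ = (-4, -7/2)ᵀ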